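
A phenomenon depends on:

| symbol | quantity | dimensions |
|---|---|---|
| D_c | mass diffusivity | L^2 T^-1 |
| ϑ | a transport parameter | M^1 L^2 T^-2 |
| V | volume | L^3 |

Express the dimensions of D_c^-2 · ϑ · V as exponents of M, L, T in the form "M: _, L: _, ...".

M: 1, L: 1, T: 0

Collect each base-dimension exponent across the product:
  M: −2·(0) + (1) + (0) = 1
  L: −2·(2) + (2) + (3) = 1
  T: −2·(-1) + (-2) + (0) = 0
So the dimensions are [M L].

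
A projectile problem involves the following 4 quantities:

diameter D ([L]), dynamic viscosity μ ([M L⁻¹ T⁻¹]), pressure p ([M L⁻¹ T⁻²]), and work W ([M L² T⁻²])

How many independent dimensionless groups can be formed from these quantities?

1

There are 4 variables and 3 base dimensions (M, L, T).
The dimension matrix has rank 3.
Independent dimensionless groups: 4 − 3 = 1.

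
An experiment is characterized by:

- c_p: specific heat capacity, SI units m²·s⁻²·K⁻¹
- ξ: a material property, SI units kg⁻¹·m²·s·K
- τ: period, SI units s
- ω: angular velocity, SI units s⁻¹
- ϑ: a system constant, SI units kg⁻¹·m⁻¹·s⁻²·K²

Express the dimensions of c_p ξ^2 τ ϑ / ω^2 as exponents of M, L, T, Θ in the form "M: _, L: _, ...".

Collect each base-dimension exponent across the product:
  M: (0) + 2·(-1) + (0) − 2·(0) + (-1) = -3
  L: (2) + 2·(2) + (0) − 2·(0) + (-1) = 5
  T: (-2) + 2·(1) + (1) − 2·(-1) + (-2) = 1
  Θ: (-1) + 2·(1) + (0) − 2·(0) + (2) = 3
So the dimensions are [M⁻³ L⁵ T Θ³].

M: -3, L: 5, T: 1, Θ: 3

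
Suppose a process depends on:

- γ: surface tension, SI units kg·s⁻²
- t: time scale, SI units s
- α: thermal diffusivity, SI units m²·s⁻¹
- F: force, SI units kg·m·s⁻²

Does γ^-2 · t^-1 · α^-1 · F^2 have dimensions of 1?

Sum the exponent of each base dimension across the product:
  M: −2·[γ]_M − [t]_M − [α]_M + 2·[F]_M = −2·(1) − (0) − (0) + 2·(1) = 0
  L: −2·[γ]_L − [t]_L − [α]_L + 2·[F]_L = −2·(0) − (0) − (2) + 2·(1) = 0
  T: −2·[γ]_T − [t]_T − [α]_T + 2·[F]_T = −2·(-2) − (1) − (-1) + 2·(-2) = 0
All base exponents vanish — dimensionless.

yes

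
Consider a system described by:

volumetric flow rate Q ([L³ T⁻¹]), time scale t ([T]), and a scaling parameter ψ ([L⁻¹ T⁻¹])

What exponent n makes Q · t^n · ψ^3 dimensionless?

4

Balance the T exponent: (1)·n from t, plus (-1) + 3·(-1) = -4 from the rest, must sum to zero.
n − 4 = 0, so n = 4.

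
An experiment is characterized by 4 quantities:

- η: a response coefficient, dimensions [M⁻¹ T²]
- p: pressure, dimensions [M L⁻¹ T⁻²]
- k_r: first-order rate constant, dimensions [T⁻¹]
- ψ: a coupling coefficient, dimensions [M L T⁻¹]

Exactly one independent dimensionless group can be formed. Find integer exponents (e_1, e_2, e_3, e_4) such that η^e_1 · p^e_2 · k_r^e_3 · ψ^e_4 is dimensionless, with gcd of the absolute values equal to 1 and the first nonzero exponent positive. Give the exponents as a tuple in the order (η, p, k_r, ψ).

M: e_1·(-1) + e_2·(1) + e_3·(0) + e_4·(1) = 0
L: e_1·(0) + e_2·(-1) + e_3·(0) + e_4·(1) = 0
T: e_1·(2) + e_2·(-2) + e_3·(-1) + e_4·(-1) = 0
Solving this homogeneous linear system for the smallest-integer solution (first nonzero entry positive) gives (2, 1, 1, 1).

(2, 1, 1, 1)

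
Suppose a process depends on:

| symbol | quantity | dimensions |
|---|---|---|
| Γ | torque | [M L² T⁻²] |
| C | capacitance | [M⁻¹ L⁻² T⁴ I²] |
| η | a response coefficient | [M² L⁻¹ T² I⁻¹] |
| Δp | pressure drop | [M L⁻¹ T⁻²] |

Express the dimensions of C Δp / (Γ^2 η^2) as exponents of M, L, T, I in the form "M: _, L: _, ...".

M: -6, L: -5, T: 2, I: 4

Collect each base-dimension exponent across the product:
  M: −2·(1) + (-1) − 2·(2) + (1) = -6
  L: −2·(2) + (-2) − 2·(-1) + (-1) = -5
  T: −2·(-2) + (4) − 2·(2) + (-2) = 2
  I: −2·(0) + (2) − 2·(-1) + (0) = 4
So the dimensions are [M⁻⁶ L⁻⁵ T² I⁴].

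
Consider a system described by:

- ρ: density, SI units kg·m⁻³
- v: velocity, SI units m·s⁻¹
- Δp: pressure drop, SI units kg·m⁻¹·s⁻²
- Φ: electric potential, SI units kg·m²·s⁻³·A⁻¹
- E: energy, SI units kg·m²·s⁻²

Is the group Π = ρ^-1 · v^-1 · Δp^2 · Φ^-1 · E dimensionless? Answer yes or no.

Sum the exponent of each base dimension across the product:
  M: −[ρ]_M − [v]_M + 2·[Δp]_M − [Φ]_M + [E]_M = −(1) − (0) + 2·(1) − (1) + (1) = 1
  L: −[ρ]_L − [v]_L + 2·[Δp]_L − [Φ]_L + [E]_L = −(-3) − (1) + 2·(-1) − (2) + (2) = 0
  T: −[ρ]_T − [v]_T + 2·[Δp]_T − [Φ]_T + [E]_T = −(0) − (-1) + 2·(-2) − (-3) + (-2) = -2
  I: −[ρ]_I − [v]_I + 2·[Δp]_I − [Φ]_I + [E]_I = −(0) − (0) + 2·(0) − (-1) + (0) = 1
Net dimensions [M T⁻² I] ≠ [1] — not dimensionless.

no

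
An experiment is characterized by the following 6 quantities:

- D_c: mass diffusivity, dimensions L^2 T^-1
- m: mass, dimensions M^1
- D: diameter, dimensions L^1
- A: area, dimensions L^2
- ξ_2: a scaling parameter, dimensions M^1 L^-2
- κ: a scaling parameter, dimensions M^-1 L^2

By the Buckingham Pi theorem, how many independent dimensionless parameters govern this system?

3

There are 6 variables and 3 base dimensions (M, L, T).
The dimension matrix has rank 3.
Independent dimensionless groups: 6 − 3 = 3.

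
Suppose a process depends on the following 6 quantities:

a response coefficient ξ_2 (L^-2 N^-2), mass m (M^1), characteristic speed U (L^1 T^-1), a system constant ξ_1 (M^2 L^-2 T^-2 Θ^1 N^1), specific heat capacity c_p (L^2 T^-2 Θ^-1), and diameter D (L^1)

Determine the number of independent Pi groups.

There are 6 variables and 5 base dimensions (M, L, T, Θ, N).
The dimension matrix has rank 5.
Independent dimensionless groups: 6 − 5 = 1.

1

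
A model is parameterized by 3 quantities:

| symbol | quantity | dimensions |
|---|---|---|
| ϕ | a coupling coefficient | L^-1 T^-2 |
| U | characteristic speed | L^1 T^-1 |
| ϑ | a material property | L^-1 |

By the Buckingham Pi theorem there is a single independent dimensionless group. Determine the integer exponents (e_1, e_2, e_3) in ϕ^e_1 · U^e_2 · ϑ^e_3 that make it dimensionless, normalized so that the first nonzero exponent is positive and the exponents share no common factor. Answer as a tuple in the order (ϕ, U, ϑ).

L: e_1·(-1) + e_2·(1) + e_3·(-1) = 0
T: e_1·(-2) + e_2·(-1) + e_3·(0) = 0
Solving this homogeneous linear system for the smallest-integer solution (first nonzero entry positive) gives (1, -2, -3).

(1, -2, -3)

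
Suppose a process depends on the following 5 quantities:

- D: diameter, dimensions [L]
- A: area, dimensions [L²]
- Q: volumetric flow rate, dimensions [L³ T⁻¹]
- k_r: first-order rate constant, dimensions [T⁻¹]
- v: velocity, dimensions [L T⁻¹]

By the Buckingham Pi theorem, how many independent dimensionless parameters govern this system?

3

There are 5 variables and 2 base dimensions (L, T).
The dimension matrix has rank 2.
Independent dimensionless groups: 5 − 2 = 3.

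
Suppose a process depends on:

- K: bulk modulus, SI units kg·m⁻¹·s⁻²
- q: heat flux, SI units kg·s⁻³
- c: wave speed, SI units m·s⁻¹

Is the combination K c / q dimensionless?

yes

Sum the exponent of each base dimension across the product:
  M: [K]_M − [q]_M + [c]_M = (1) − (1) + (0) = 0
  L: [K]_L − [q]_L + [c]_L = (-1) − (0) + (1) = 0
  T: [K]_T − [q]_T + [c]_T = (-2) − (-3) + (-1) = 0
All base exponents vanish — dimensionless.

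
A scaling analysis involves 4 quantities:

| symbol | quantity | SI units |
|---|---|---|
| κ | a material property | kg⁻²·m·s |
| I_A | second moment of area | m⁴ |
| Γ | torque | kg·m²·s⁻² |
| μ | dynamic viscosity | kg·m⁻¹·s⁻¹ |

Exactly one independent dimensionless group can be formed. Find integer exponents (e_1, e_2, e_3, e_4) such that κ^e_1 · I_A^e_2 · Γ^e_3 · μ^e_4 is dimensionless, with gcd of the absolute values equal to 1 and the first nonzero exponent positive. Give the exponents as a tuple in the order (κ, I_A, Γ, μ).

(1, 1, -1, 3)

M: e_1·(-2) + e_2·(0) + e_3·(1) + e_4·(1) = 0
L: e_1·(1) + e_2·(4) + e_3·(2) + e_4·(-1) = 0
T: e_1·(1) + e_2·(0) + e_3·(-2) + e_4·(-1) = 0
Solving this homogeneous linear system for the smallest-integer solution (first nonzero entry positive) gives (1, 1, -1, 3).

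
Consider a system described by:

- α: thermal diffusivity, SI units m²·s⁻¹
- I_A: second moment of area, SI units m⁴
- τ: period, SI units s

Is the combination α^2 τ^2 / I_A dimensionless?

Sum the exponent of each base dimension across the product:
  L: 2·[α]_L − [I_A]_L + 2·[τ]_L = 2·(2) − (4) + 2·(0) = 0
  T: 2·[α]_T − [I_A]_T + 2·[τ]_T = 2·(-1) − (0) + 2·(1) = 0
All base exponents vanish — dimensionless.

yes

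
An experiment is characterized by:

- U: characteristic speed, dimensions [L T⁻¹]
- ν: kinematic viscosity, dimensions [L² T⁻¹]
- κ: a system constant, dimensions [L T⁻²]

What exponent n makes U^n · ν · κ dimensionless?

-3

Balance the L exponent: (1)·n from U, plus (2) + (1) = 3 from the rest, must sum to zero.
n + 3 = 0, so n = -3.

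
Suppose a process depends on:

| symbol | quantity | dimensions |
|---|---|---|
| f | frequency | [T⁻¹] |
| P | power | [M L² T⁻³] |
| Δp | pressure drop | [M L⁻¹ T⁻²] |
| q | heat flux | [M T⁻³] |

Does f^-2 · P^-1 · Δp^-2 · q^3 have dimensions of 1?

Sum the exponent of each base dimension across the product:
  M: −2·[f]_M − [P]_M − 2·[Δp]_M + 3·[q]_M = −2·(0) − (1) − 2·(1) + 3·(1) = 0
  L: −2·[f]_L − [P]_L − 2·[Δp]_L + 3·[q]_L = −2·(0) − (2) − 2·(-1) + 3·(0) = 0
  T: −2·[f]_T − [P]_T − 2·[Δp]_T + 3·[q]_T = −2·(-1) − (-3) − 2·(-2) + 3·(-3) = 0
  Θ: −2·[f]_Θ − [P]_Θ − 2·[Δp]_Θ + 3·[q]_Θ = −2·(0) − (0) − 2·(0) + 3·(0) = 0
All base exponents vanish — dimensionless.

yes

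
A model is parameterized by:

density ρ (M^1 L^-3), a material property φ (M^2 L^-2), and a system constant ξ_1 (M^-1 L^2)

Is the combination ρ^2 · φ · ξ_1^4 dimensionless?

Sum the exponent of each base dimension across the product:
  M: 2·[ρ]_M + [φ]_M + 4·[ξ_1]_M = 2·(1) + (2) + 4·(-1) = 0
  L: 2·[ρ]_L + [φ]_L + 4·[ξ_1]_L = 2·(-3) + (-2) + 4·(2) = 0
  T: 2·[ρ]_T + [φ]_T + 4·[ξ_1]_T = 2·(0) + (0) + 4·(0) = 0
All base exponents vanish — dimensionless.

yes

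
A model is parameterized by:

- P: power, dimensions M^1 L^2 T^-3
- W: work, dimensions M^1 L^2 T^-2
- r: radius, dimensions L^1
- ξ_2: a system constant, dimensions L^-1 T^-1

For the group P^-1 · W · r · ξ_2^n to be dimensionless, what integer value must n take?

1

Balance the L exponent: (-1)·n from ξ_2, plus −(2) + (2) + (1) = 1 from the rest, must sum to zero.
−n + 1 = 0, so n = 1.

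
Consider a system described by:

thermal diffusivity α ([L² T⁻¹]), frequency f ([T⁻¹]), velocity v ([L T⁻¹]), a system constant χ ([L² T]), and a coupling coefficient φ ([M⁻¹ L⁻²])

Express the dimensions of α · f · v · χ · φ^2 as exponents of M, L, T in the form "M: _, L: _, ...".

M: -2, L: 1, T: -2

Collect each base-dimension exponent across the product:
  M: (0) + (0) + (0) + (0) + 2·(-1) = -2
  L: (2) + (0) + (1) + (2) + 2·(-2) = 1
  T: (-1) + (-1) + (-1) + (1) + 2·(0) = -2
So the dimensions are [M⁻² L T⁻²].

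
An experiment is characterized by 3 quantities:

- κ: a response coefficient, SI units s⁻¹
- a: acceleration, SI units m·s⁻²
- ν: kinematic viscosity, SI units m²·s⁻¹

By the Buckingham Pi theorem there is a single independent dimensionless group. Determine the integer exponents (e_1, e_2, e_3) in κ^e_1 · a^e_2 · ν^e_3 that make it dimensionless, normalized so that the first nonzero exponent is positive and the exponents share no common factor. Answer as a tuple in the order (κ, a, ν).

L: e_1·(0) + e_2·(1) + e_3·(2) = 0
T: e_1·(-1) + e_2·(-2) + e_3·(-1) = 0
Solving this homogeneous linear system for the smallest-integer solution (first nonzero entry positive) gives (3, -2, 1).

(3, -2, 1)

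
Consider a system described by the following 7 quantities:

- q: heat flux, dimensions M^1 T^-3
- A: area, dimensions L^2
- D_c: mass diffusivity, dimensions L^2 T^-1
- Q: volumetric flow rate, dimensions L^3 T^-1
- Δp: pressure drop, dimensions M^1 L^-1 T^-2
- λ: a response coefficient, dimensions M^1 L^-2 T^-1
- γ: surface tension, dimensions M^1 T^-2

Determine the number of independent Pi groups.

4

There are 7 variables and 3 base dimensions (M, L, T).
The dimension matrix has rank 3.
Independent dimensionless groups: 7 − 3 = 4.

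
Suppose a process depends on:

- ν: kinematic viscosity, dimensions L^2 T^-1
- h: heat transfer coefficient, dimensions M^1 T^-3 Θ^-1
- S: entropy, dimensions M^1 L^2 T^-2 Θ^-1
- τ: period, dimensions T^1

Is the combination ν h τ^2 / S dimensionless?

yes

Sum the exponent of each base dimension across the product:
  M: [ν]_M + [h]_M − [S]_M + 2·[τ]_M = (0) + (1) − (1) + 2·(0) = 0
  L: [ν]_L + [h]_L − [S]_L + 2·[τ]_L = (2) + (0) − (2) + 2·(0) = 0
  T: [ν]_T + [h]_T − [S]_T + 2·[τ]_T = (-1) + (-3) − (-2) + 2·(1) = 0
  Θ: [ν]_Θ + [h]_Θ − [S]_Θ + 2·[τ]_Θ = (0) + (-1) − (-1) + 2·(0) = 0
All base exponents vanish — dimensionless.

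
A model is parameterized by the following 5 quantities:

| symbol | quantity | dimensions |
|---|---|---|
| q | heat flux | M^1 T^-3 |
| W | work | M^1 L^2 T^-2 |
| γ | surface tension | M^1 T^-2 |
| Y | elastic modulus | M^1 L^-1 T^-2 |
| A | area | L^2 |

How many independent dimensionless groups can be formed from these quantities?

There are 5 variables and 3 base dimensions (M, L, T).
The dimension matrix has rank 3.
Independent dimensionless groups: 5 − 3 = 2.

2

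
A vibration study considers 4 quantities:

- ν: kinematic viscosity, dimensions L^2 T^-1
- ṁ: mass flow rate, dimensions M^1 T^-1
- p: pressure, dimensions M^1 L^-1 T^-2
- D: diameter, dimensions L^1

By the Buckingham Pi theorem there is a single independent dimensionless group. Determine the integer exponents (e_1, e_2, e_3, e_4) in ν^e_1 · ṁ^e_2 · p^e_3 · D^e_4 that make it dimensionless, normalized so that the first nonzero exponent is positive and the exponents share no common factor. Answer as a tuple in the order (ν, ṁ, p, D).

(1, 1, -1, -3)

M: e_1·(0) + e_2·(1) + e_3·(1) + e_4·(0) = 0
L: e_1·(2) + e_2·(0) + e_3·(-1) + e_4·(1) = 0
T: e_1·(-1) + e_2·(-1) + e_3·(-2) + e_4·(0) = 0
Solving this homogeneous linear system for the smallest-integer solution (first nonzero entry positive) gives (1, 1, -1, -3).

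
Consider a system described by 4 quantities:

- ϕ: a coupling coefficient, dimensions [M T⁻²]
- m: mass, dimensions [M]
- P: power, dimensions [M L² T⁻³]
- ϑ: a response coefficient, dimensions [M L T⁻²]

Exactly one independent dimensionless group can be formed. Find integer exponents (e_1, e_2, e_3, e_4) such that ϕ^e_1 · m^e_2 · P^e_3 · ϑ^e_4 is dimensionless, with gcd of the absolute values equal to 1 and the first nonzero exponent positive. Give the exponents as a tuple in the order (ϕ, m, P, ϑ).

(1, 1, 2, -4)

M: e_1·(1) + e_2·(1) + e_3·(1) + e_4·(1) = 0
L: e_1·(0) + e_2·(0) + e_3·(2) + e_4·(1) = 0
T: e_1·(-2) + e_2·(0) + e_3·(-3) + e_4·(-2) = 0
Solving this homogeneous linear system for the smallest-integer solution (first nonzero entry positive) gives (1, 1, 2, -4).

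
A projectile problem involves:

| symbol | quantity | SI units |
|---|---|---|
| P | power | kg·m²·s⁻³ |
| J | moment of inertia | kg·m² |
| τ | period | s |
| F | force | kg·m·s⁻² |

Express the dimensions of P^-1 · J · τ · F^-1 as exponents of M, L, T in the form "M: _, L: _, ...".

Collect each base-dimension exponent across the product:
  M: −(1) + (1) + (0) − (1) = -1
  L: −(2) + (2) + (0) − (1) = -1
  T: −(-3) + (0) + (1) − (-2) = 6
So the dimensions are [M⁻¹ L⁻¹ T⁶].

M: -1, L: -1, T: 6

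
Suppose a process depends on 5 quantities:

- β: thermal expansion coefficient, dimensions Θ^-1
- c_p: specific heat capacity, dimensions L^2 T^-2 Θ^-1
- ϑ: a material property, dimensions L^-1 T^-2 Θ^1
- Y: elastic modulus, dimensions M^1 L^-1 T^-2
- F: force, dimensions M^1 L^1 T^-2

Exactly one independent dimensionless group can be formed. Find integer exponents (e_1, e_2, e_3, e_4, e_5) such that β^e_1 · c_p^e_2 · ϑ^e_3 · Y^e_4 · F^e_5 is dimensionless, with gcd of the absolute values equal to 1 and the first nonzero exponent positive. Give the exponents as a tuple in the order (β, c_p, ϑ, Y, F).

(4, -2, 2, -3, 3)

M: e_1·(0) + e_2·(0) + e_3·(0) + e_4·(1) + e_5·(1) = 0
L: e_1·(0) + e_2·(2) + e_3·(-1) + e_4·(-1) + e_5·(1) = 0
T: e_1·(0) + e_2·(-2) + e_3·(-2) + e_4·(-2) + e_5·(-2) = 0
Θ: e_1·(-1) + e_2·(-1) + e_3·(1) + e_4·(0) + e_5·(0) = 0
Solving this homogeneous linear system for the smallest-integer solution (first nonzero entry positive) gives (4, -2, 2, -3, 3).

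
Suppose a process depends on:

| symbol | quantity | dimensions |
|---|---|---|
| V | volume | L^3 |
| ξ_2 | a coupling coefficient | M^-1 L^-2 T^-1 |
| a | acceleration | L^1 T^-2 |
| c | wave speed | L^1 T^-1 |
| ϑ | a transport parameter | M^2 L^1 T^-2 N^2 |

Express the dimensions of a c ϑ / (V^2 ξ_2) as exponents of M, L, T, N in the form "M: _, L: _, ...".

M: 3, L: -1, T: -4, N: 2

Collect each base-dimension exponent across the product:
  M: −2·(0) − (-1) + (0) + (0) + (2) = 3
  L: −2·(3) − (-2) + (1) + (1) + (1) = -1
  T: −2·(0) − (-1) + (-2) + (-1) + (-2) = -4
  N: −2·(0) − (0) + (0) + (0) + (2) = 2
So the dimensions are [M³ L⁻¹ T⁻⁴ N²].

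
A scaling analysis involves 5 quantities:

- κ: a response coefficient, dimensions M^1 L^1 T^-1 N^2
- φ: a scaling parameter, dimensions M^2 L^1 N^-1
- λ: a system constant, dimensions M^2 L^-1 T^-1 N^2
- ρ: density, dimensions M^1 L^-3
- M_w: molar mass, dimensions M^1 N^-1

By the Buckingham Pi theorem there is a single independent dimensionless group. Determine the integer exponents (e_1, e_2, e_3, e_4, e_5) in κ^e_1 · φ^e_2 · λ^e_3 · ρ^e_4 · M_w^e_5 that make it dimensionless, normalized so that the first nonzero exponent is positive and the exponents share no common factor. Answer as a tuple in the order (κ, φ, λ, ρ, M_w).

(4, 1, -4, 3, -1)

M: e_1·(1) + e_2·(2) + e_3·(2) + e_4·(1) + e_5·(1) = 0
L: e_1·(1) + e_2·(1) + e_3·(-1) + e_4·(-3) + e_5·(0) = 0
T: e_1·(-1) + e_2·(0) + e_3·(-1) + e_4·(0) + e_5·(0) = 0
N: e_1·(2) + e_2·(-1) + e_3·(2) + e_4·(0) + e_5·(-1) = 0
Solving this homogeneous linear system for the smallest-integer solution (first nonzero entry positive) gives (4, 1, -4, 3, -1).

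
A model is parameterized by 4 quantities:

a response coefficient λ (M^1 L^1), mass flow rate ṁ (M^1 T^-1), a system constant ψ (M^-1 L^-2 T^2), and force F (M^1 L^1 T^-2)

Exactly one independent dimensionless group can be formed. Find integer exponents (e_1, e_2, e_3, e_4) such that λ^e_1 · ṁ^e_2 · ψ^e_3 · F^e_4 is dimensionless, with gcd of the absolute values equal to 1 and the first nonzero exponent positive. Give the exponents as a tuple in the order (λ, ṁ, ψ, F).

M: e_1·(1) + e_2·(1) + e_3·(-1) + e_4·(1) = 0
L: e_1·(1) + e_2·(0) + e_3·(-2) + e_4·(1) = 0
T: e_1·(0) + e_2·(-1) + e_3·(2) + e_4·(-2) = 0
Solving this homogeneous linear system for the smallest-integer solution (first nonzero entry positive) gives (1, -2, 2, 3).

(1, -2, 2, 3)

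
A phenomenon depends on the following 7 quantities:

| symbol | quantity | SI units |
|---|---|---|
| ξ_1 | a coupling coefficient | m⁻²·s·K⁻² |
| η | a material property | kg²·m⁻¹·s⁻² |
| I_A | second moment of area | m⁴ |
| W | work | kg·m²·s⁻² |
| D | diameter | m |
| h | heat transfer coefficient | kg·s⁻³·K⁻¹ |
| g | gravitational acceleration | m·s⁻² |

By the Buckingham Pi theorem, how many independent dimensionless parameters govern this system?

There are 7 variables and 4 base dimensions (M, L, T, Θ).
The dimension matrix has rank 4.
Independent dimensionless groups: 7 − 4 = 3.

3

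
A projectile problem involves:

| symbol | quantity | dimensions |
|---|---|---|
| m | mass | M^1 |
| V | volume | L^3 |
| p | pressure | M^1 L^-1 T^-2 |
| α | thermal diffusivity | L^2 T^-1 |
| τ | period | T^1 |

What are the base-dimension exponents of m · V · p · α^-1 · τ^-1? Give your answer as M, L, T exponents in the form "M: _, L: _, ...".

Collect each base-dimension exponent across the product:
  M: (1) + (0) + (1) − (0) − (0) = 2
  L: (0) + (3) + (-1) − (2) − (0) = 0
  T: (0) + (0) + (-2) − (-1) − (1) = -2
So the dimensions are [M² T⁻²].

M: 2, L: 0, T: -2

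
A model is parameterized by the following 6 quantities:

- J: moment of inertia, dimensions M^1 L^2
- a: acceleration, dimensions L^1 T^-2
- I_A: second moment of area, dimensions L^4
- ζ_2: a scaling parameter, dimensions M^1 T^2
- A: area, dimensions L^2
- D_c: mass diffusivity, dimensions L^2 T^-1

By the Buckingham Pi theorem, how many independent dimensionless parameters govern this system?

3

There are 6 variables and 3 base dimensions (M, L, T).
The dimension matrix has rank 3.
Independent dimensionless groups: 6 − 3 = 3.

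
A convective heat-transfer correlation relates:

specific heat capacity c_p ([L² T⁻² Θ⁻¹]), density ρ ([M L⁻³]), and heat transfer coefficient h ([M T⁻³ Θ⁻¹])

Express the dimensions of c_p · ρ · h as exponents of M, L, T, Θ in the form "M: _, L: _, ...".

M: 2, L: -1, T: -5, Θ: -2

Collect each base-dimension exponent across the product:
  M: (0) + (1) + (1) = 2
  L: (2) + (-3) + (0) = -1
  T: (-2) + (0) + (-3) = -5
  Θ: (-1) + (0) + (-1) = -2
So the dimensions are [M² L⁻¹ T⁻⁵ Θ⁻²].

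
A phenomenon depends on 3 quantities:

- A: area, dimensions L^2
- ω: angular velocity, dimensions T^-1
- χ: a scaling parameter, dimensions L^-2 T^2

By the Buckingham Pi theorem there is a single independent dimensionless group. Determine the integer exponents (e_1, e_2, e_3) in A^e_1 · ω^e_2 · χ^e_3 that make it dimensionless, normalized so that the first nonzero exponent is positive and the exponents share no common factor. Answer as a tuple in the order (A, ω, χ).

(1, 2, 1)

L: e_1·(2) + e_2·(0) + e_3·(-2) = 0
T: e_1·(0) + e_2·(-1) + e_3·(2) = 0
Solving this homogeneous linear system for the smallest-integer solution (first nonzero entry positive) gives (1, 2, 1).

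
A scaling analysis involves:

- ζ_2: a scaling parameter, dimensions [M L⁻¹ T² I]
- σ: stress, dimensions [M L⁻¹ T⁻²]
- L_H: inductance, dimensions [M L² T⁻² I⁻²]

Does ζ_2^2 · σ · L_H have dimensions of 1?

Sum the exponent of each base dimension across the product:
  M: 2·[ζ_2]_M + [σ]_M + [L_H]_M = 2·(1) + (1) + (1) = 4
  L: 2·[ζ_2]_L + [σ]_L + [L_H]_L = 2·(-1) + (-1) + (2) = -1
  T: 2·[ζ_2]_T + [σ]_T + [L_H]_T = 2·(2) + (-2) + (-2) = 0
  I: 2·[ζ_2]_I + [σ]_I + [L_H]_I = 2·(1) + (0) + (-2) = 0
Net dimensions [M⁴ L⁻¹] ≠ [1] — not dimensionless.

no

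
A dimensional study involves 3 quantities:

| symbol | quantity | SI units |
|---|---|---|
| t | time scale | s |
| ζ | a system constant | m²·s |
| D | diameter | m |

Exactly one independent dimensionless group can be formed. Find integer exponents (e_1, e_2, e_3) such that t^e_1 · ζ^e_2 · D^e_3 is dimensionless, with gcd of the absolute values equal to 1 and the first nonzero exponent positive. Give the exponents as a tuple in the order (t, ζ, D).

L: e_1·(0) + e_2·(2) + e_3·(1) = 0
T: e_1·(1) + e_2·(1) + e_3·(0) = 0
Solving this homogeneous linear system for the smallest-integer solution (first nonzero entry positive) gives (1, -1, 2).

(1, -1, 2)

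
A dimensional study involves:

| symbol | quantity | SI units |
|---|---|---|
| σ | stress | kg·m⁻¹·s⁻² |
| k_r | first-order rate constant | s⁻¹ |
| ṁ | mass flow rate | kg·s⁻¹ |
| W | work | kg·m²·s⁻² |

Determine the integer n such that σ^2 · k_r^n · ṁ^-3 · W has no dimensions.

-3

Balance the T exponent: (-1)·n from k_r, plus 2·(-2) − 3·(-1) + (-2) = -3 from the rest, must sum to zero.
−n − 3 = 0, so n = -3.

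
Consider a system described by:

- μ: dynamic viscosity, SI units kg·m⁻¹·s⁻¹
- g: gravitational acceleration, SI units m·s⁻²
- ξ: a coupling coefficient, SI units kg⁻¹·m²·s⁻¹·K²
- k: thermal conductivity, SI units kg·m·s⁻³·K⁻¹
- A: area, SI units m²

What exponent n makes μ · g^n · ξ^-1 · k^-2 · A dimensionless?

Balance the L exponent: (1)·n from g, plus (-1) − (2) − 2·(1) + (2) = -3 from the rest, must sum to zero.
n − 3 = 0, so n = 3.

3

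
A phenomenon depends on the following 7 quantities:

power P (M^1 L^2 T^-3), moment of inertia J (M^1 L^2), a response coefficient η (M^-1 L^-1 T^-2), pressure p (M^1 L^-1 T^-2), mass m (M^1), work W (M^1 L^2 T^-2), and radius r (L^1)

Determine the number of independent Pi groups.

4

There are 7 variables and 3 base dimensions (M, L, T).
The dimension matrix has rank 3.
Independent dimensionless groups: 7 − 3 = 4.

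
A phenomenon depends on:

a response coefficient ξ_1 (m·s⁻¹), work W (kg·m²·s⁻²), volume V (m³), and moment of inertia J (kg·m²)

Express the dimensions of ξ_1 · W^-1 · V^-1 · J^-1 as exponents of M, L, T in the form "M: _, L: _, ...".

Collect each base-dimension exponent across the product:
  M: (0) − (1) − (0) − (1) = -2
  L: (1) − (2) − (3) − (2) = -6
  T: (-1) − (-2) − (0) − (0) = 1
So the dimensions are [M⁻² L⁻⁶ T].

M: -2, L: -6, T: 1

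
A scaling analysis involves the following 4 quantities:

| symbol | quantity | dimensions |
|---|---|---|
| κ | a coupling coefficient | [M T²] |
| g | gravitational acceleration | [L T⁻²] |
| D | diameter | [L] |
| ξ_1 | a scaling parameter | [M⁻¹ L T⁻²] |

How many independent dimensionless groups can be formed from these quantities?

1

There are 4 variables and 3 base dimensions (M, L, T).
The dimension matrix has rank 3.
Independent dimensionless groups: 4 − 3 = 1.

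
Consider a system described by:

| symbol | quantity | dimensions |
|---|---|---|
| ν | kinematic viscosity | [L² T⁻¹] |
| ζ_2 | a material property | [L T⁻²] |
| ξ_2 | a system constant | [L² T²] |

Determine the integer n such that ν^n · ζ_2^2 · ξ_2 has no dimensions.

Balance the L exponent: (2)·n from ν, plus 2·(1) + (2) = 4 from the rest, must sum to zero.
2n + 4 = 0, so n = -2.

-2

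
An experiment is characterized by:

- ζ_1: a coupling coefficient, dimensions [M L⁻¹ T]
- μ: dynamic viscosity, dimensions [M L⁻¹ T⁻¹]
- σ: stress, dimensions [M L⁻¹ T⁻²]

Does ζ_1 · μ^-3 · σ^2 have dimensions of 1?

Sum the exponent of each base dimension across the product:
  M: [ζ_1]_M − 3·[μ]_M + 2·[σ]_M = (1) − 3·(1) + 2·(1) = 0
  L: [ζ_1]_L − 3·[μ]_L + 2·[σ]_L = (-1) − 3·(-1) + 2·(-1) = 0
  T: [ζ_1]_T − 3·[μ]_T + 2·[σ]_T = (1) − 3·(-1) + 2·(-2) = 0
All base exponents vanish — dimensionless.

yes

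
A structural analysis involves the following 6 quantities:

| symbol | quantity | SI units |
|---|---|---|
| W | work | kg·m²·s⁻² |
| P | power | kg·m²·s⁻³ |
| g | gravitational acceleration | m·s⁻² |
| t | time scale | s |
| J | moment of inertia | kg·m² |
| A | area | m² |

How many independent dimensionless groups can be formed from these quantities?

3

There are 6 variables and 3 base dimensions (M, L, T).
The dimension matrix has rank 3.
Independent dimensionless groups: 6 − 3 = 3.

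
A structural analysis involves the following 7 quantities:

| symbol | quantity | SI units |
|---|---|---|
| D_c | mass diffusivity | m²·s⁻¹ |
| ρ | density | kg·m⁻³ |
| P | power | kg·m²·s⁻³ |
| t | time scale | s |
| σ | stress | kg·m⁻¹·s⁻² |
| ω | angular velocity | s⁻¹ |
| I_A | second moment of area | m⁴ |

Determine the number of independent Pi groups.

4

There are 7 variables and 3 base dimensions (M, L, T).
The dimension matrix has rank 3.
Independent dimensionless groups: 7 − 3 = 4.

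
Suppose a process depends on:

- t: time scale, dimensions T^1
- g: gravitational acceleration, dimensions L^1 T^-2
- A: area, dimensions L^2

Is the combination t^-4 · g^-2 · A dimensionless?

yes

Sum the exponent of each base dimension across the product:
  M: −4·[t]_M − 2·[g]_M + [A]_M = −4·(0) − 2·(0) + (0) = 0
  L: −4·[t]_L − 2·[g]_L + [A]_L = −4·(0) − 2·(1) + (2) = 0
  T: −4·[t]_T − 2·[g]_T + [A]_T = −4·(1) − 2·(-2) + (0) = 0
All base exponents vanish — dimensionless.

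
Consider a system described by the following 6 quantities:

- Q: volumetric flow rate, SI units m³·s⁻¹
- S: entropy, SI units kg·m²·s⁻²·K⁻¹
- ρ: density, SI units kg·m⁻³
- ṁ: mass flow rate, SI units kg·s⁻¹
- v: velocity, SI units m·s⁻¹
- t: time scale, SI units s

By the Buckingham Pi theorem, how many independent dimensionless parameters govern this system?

There are 6 variables and 4 base dimensions (M, L, T, Θ).
The dimension matrix has rank 4.
Independent dimensionless groups: 6 − 4 = 2.

2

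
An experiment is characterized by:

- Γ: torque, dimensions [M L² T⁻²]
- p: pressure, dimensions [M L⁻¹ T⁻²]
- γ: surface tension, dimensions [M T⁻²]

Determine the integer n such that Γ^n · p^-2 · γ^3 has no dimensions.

-1

Balance the M exponent: (1)·n from Γ, plus −2·(1) + 3·(1) = 1 from the rest, must sum to zero.
n + 1 = 0, so n = -1.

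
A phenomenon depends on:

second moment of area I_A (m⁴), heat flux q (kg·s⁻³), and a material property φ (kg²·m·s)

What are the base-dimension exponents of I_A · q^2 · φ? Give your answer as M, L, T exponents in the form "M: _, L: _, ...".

M: 4, L: 5, T: -5

Collect each base-dimension exponent across the product:
  M: (0) + 2·(1) + (2) = 4
  L: (4) + 2·(0) + (1) = 5
  T: (0) + 2·(-3) + (1) = -5
So the dimensions are [M⁴ L⁵ T⁻⁵].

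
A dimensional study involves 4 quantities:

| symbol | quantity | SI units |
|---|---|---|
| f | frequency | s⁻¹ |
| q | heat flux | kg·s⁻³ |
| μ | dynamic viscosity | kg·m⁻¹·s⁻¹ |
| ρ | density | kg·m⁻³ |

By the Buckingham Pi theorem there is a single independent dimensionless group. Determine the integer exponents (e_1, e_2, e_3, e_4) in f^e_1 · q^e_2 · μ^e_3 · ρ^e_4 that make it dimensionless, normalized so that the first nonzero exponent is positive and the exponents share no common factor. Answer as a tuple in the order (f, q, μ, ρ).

(3, -2, 3, -1)

M: e_1·(0) + e_2·(1) + e_3·(1) + e_4·(1) = 0
L: e_1·(0) + e_2·(0) + e_3·(-1) + e_4·(-3) = 0
T: e_1·(-1) + e_2·(-3) + e_3·(-1) + e_4·(0) = 0
Solving this homogeneous linear system for the smallest-integer solution (first nonzero entry positive) gives (3, -2, 3, -1).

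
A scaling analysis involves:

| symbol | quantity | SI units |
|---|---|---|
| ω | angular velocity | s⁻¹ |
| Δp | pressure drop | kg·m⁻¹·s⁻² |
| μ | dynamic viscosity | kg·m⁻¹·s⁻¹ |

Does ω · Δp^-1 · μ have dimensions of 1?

yes

Sum the exponent of each base dimension across the product:
  M: [ω]_M − [Δp]_M + [μ]_M = (0) − (1) + (1) = 0
  L: [ω]_L − [Δp]_L + [μ]_L = (0) − (-1) + (-1) = 0
  T: [ω]_T − [Δp]_T + [μ]_T = (-1) − (-2) + (-1) = 0
All base exponents vanish — dimensionless.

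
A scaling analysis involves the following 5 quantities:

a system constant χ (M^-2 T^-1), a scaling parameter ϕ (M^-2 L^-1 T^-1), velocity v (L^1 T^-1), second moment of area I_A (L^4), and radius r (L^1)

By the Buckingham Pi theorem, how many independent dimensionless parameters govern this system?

2

There are 5 variables and 3 base dimensions (M, L, T).
The dimension matrix has rank 3.
Independent dimensionless groups: 5 − 3 = 2.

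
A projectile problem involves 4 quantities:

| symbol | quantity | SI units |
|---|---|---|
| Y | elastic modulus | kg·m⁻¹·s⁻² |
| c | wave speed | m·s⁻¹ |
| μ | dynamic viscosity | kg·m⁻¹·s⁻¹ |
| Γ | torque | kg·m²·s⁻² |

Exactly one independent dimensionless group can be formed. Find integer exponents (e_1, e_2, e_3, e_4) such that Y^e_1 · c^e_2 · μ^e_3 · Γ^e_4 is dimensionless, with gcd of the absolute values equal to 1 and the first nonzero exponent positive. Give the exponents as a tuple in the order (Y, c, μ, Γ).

(2, -3, -3, 1)

M: e_1·(1) + e_2·(0) + e_3·(1) + e_4·(1) = 0
L: e_1·(-1) + e_2·(1) + e_3·(-1) + e_4·(2) = 0
T: e_1·(-2) + e_2·(-1) + e_3·(-1) + e_4·(-2) = 0
Solving this homogeneous linear system for the smallest-integer solution (first nonzero entry positive) gives (2, -3, -3, 1).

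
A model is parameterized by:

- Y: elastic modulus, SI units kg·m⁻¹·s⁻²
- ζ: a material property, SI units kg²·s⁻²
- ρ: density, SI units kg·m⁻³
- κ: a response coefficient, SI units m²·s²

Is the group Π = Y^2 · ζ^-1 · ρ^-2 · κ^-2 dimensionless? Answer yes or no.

no

Sum the exponent of each base dimension across the product:
  M: 2·[Y]_M − [ζ]_M − 2·[ρ]_M − 2·[κ]_M = 2·(1) − (2) − 2·(1) − 2·(0) = -2
  L: 2·[Y]_L − [ζ]_L − 2·[ρ]_L − 2·[κ]_L = 2·(-1) − (0) − 2·(-3) − 2·(2) = 0
  T: 2·[Y]_T − [ζ]_T − 2·[ρ]_T − 2·[κ]_T = 2·(-2) − (-2) − 2·(0) − 2·(2) = -6
Net dimensions [M⁻² T⁻⁶] ≠ [1] — not dimensionless.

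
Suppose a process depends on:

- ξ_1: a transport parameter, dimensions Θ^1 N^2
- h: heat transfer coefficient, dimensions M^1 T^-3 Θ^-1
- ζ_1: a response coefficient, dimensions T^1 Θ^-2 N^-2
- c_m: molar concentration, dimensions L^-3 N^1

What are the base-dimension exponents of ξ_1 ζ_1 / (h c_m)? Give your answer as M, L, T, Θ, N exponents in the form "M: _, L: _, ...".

M: -1, L: 3, T: 4, Θ: 0, N: -1

Collect each base-dimension exponent across the product:
  M: (0) − (1) + (0) − (0) = -1
  L: (0) − (0) + (0) − (-3) = 3
  T: (0) − (-3) + (1) − (0) = 4
  Θ: (1) − (-1) + (-2) − (0) = 0
  N: (2) − (0) + (-2) − (1) = -1
So the dimensions are [M⁻¹ L³ T⁴ N⁻¹].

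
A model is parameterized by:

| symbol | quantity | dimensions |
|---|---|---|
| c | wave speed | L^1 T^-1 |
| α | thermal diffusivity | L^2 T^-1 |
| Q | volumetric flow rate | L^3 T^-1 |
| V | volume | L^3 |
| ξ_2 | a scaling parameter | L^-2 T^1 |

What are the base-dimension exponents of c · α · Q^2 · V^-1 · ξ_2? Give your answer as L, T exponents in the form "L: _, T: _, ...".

Collect each base-dimension exponent across the product:
  L: (1) + (2) + 2·(3) − (3) + (-2) = 4
  T: (-1) + (-1) + 2·(-1) − (0) + (1) = -3
So the dimensions are [L⁴ T⁻³].

L: 4, T: -3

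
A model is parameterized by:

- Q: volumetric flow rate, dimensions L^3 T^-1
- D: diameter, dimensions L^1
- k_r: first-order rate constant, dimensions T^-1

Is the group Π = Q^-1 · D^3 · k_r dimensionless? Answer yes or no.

yes

Sum the exponent of each base dimension across the product:
  M: −[Q]_M + 3·[D]_M + [k_r]_M = −(0) + 3·(0) + (0) = 0
  L: −[Q]_L + 3·[D]_L + [k_r]_L = −(3) + 3·(1) + (0) = 0
  T: −[Q]_T + 3·[D]_T + [k_r]_T = −(-1) + 3·(0) + (-1) = 0
All base exponents vanish — dimensionless.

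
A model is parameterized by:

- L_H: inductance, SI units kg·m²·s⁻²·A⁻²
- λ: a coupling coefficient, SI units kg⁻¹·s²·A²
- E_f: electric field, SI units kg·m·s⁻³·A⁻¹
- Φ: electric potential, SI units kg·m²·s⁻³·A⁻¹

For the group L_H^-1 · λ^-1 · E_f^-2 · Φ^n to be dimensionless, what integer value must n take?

2

Balance the M exponent: (1)·n from Φ, plus −(1) − (-1) − 2·(1) = -2 from the rest, must sum to zero.
n − 2 = 0, so n = 2.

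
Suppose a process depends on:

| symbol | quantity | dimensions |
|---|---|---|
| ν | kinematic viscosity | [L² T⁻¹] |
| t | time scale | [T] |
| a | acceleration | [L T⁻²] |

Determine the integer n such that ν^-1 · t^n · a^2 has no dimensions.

3

Balance the T exponent: (1)·n from t, plus −(-1) + 2·(-2) = -3 from the rest, must sum to zero.
n − 3 = 0, so n = 3.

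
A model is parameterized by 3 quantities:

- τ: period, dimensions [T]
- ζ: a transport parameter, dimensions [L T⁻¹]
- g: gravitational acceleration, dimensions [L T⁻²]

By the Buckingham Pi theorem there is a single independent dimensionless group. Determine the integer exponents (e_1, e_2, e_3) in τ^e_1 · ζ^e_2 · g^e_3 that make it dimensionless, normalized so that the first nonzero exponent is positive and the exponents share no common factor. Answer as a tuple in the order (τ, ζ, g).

(1, -1, 1)

L: e_1·(0) + e_2·(1) + e_3·(1) = 0
T: e_1·(1) + e_2·(-1) + e_3·(-2) = 0
Solving this homogeneous linear system for the smallest-integer solution (first nonzero entry positive) gives (1, -1, 1).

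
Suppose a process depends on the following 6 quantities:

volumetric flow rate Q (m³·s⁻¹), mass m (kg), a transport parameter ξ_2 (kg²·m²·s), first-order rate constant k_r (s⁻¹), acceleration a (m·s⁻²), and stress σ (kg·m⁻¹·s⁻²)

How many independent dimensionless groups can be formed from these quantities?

There are 6 variables and 3 base dimensions (M, L, T).
The dimension matrix has rank 3.
Independent dimensionless groups: 6 − 3 = 3.

3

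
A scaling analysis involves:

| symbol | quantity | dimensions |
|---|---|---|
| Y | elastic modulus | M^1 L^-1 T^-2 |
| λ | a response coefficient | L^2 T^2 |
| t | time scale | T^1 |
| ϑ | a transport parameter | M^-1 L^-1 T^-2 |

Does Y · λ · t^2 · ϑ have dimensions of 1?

Sum the exponent of each base dimension across the product:
  M: [Y]_M + [λ]_M + 2·[t]_M + [ϑ]_M = (1) + (0) + 2·(0) + (-1) = 0
  L: [Y]_L + [λ]_L + 2·[t]_L + [ϑ]_L = (-1) + (2) + 2·(0) + (-1) = 0
  T: [Y]_T + [λ]_T + 2·[t]_T + [ϑ]_T = (-2) + (2) + 2·(1) + (-2) = 0
All base exponents vanish — dimensionless.

yes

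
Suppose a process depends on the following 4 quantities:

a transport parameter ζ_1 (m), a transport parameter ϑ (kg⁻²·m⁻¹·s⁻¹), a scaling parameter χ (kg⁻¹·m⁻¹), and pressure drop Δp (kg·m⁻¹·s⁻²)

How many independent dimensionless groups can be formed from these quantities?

1

There are 4 variables and 3 base dimensions (M, L, T).
The dimension matrix has rank 3.
Independent dimensionless groups: 4 − 3 = 1.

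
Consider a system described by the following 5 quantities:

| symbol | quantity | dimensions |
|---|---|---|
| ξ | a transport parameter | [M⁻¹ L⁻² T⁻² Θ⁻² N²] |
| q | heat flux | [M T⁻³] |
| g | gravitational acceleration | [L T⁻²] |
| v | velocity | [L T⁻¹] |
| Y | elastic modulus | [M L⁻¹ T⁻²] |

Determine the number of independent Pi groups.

1

There are 5 variables and 5 base dimensions (M, L, T, Θ, N).
The dimension matrix has rank 4 (less than 5: the dimension vectors are linearly dependent).
Independent dimensionless groups: 5 − 4 = 1.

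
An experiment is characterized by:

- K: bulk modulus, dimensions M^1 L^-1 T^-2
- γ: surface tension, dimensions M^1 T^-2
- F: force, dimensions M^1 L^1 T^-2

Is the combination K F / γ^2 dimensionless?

Sum the exponent of each base dimension across the product:
  M: [K]_M − 2·[γ]_M + [F]_M = (1) − 2·(1) + (1) = 0
  L: [K]_L − 2·[γ]_L + [F]_L = (-1) − 2·(0) + (1) = 0
  T: [K]_T − 2·[γ]_T + [F]_T = (-2) − 2·(-2) + (-2) = 0
  Θ: [K]_Θ − 2·[γ]_Θ + [F]_Θ = (0) − 2·(0) + (0) = 0
All base exponents vanish — dimensionless.

yes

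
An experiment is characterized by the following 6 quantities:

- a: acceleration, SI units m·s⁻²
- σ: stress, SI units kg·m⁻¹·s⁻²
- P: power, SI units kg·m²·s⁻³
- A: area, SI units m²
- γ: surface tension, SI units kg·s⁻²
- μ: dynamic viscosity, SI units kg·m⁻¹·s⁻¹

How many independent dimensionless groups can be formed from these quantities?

There are 6 variables and 3 base dimensions (M, L, T).
The dimension matrix has rank 3.
Independent dimensionless groups: 6 − 3 = 3.

3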